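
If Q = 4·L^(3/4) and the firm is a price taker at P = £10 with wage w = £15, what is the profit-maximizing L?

MP_L = (3/4)·4·L^(-1/4) = 3·L^(-1/4).
Profit maximization for a price taker requires P·MP_L = w: 10·3·L^(-1/4) = 15.
So L^(-1/4) = 0.5, which gives L = 16.

L* = 16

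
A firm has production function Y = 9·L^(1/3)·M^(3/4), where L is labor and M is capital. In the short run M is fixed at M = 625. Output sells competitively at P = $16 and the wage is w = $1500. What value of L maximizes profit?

L* = 8

With M = 625, MP_L = (1/3)·9·L^(-2/3)·625^(3/4) = 375·L^(-2/3).
Profit maximization for a price taker requires P·MP_L = w: 16·375·L^(-2/3) = 1500.
So L^(-2/3) = 0.25, which gives L = 8.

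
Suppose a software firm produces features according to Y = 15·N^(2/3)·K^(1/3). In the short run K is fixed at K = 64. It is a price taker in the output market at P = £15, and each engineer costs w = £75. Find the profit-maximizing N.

With K = 64, MP_N = (2/3)·15·N^(-1/3)·64^(1/3) = 40·N^(-1/3).
Profit maximization for a price taker requires P·MP_N = w: 15·40·N^(-1/3) = 75.
So N^(-1/3) = 0.125, which gives N = 512.

N* = 512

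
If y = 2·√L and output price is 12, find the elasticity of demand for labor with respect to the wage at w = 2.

MP_L = (1/2)·2·L^(-1/2), so P·MP_L = w gives 12·L^(-1/2) = w.
Solving, L(w) = (12/w)^(2). This is a constant-elasticity form: L ∝ w^(−2), so ε = −2.

ε = -2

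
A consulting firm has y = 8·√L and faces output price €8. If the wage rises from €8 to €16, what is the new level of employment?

From P·MP_L = w with MP_L = 4·L^(-1/2), the labor demand is L(w) = (32/w)^(2).
At w = 8: L = 16. At w = 16: L = 4.

L* = 4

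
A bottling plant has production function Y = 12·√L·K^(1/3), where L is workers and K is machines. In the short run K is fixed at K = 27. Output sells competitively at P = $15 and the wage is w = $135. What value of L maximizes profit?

L* = 4

With K = 27, MP_L = (1/2)·12·L^(-1/2)·27^(1/3) = 18·L^(-1/2).
Profit maximization for a price taker requires P·MP_L = w: 15·18·L^(-1/2) = 135.
So L^(-1/2) = 0.5, which gives L = 4.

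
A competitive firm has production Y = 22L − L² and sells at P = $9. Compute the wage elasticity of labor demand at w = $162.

From P·MP_L = w with MP_L = 22 − 2L, labor demand is L(w) = (22 − w/9)/2.
dL/dw = −1/(18) = -1/18.
At w = 162, L = 2, so ε = (dL/dw)·(w/L) = (-1/18)·(162/2) = -4.5.

ε = -4.5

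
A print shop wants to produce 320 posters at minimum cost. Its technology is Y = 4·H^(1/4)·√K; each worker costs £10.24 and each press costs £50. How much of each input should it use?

H* = 625, K* = 256

Cost minimization requires the marginal rate of technical substitution to equal the input-price ratio: MP_H/MP_K = w/r.
Here MP_H/MP_K = (1/4)·(K/H)/(1/2) = 0.5·(K/H). Setting this equal to 10.24/50 = 0.2048 gives K = 0.4096H.
Substituting into Y = 320: 4·H^(1/4)·(0.4096H)^(1/2) = 320.
Solving, H = 625 and K = 256.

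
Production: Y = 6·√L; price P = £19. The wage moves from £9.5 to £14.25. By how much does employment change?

From P·MP_L = w with MP_L = 3·L^(-1/2), the labor demand is L(w) = (57/w)^(2).
At w = 9.5: L = 36. At w = 14.25: L = 16.
ΔL = 16 − 36 = -20.

ΔL = -20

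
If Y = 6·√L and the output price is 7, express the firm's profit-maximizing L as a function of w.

L(w) = 441/w²

MP_L = (1/2)·6·L^(-1/2) = 3·L^(-1/2).
Setting P·MP_L = w: 21·L^(-1/2) = w.
Solving for L: L^(-1/2) = w/21, so L = (21/w)^(2).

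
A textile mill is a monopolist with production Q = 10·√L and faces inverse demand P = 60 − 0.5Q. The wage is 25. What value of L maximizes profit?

Marginal revenue from the inverse demand is MR = 60 − Q.
The marginal product is MP_L = 5·L^(-1/2).
A monopolist hires until marginal revenue product equals the wage: MR·MP_L = w.
At L, Q = 10·√L. Substituting and solving: (60 − 10·√L)·5·L^(-1/2) = 25 gives L = 16.

L* = 16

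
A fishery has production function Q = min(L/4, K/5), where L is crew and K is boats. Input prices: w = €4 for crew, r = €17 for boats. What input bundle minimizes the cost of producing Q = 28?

With a fixed-proportions technology, the cost-minimizing bundle uses no slack in either input: L/4 = K/5 = Q.
So L = 4·28 = 112 and K = 5·28 = 140.

L* = 112, K* = 140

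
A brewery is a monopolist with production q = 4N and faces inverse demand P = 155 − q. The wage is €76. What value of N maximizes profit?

Marginal revenue from the inverse demand is MR = 155 − 2q.
The marginal product is MP_N = 4.
A monopolist hires until marginal revenue product equals the wage: MR·MP_N = w.
(155 − 8N)·4 = 76, so N = 17.

N* = 17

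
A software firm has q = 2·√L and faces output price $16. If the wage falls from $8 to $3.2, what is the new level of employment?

L* = 25

From P·MP_L = w with MP_L = L^(-1/2), the labor demand is L(w) = (16/w)^(2).
At w = 8: L = 4. At w = 3.2: L = 25.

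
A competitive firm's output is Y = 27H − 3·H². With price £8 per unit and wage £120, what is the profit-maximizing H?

The marginal product of H is MP_H = 27 − 6H.
A price-taking firm hires until the value of the marginal product equals the wage: P·MP_H = w, so 8·(27 − 6H) = 120.
Then 27 − 6H = 15, giving H = 2.

H* = 2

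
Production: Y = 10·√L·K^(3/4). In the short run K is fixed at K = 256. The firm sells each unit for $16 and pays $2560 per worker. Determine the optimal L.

With K = 256, MP_L = (1/2)·10·L^(-1/2)·256^(3/4) = 320·L^(-1/2).
Profit maximization for a price taker requires P·MP_L = w: 16·320·L^(-1/2) = 2560.
So L^(-1/2) = 0.5, which gives L = 4.

L* = 4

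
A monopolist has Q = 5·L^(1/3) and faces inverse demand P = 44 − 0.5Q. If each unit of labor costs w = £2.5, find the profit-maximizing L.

L* = 64

Marginal revenue from the inverse demand is MR = 44 − Q.
The marginal product is MP_L = (5/3)·L^(-2/3).
A monopolist hires until marginal revenue product equals the wage: MR·MP_L = w.
At L, Q = 5·L^(1/3). Substituting and solving: (44 − 5·L^(1/3))·(5/3)·L^(-2/3) = 2.5 gives L = 64.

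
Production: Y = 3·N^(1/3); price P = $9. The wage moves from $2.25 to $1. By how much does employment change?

From P·MP_N = w with MP_N = N^(-2/3), the labor demand is N(w) = (9/w)^(3/2).
At w = 2.25: N = 8. At w = 1: N = 27.
ΔN = 27 − 8 = 19.

ΔN = 19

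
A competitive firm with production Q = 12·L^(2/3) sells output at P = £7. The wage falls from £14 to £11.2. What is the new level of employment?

L* = 125

From P·MP_L = w with MP_L = 8·L^(-1/3), the labor demand is L(w) = (56/w)^(3).
At w = 14: L = 64. At w = 11.2: L = 125.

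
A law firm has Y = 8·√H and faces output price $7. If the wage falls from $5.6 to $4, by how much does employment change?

ΔH = 24

From P·MP_H = w with MP_H = 4·H^(-1/2), the labor demand is H(w) = (28/w)^(2).
At w = 5.6: H = 25. At w = 4: H = 49.
ΔH = 49 − 25 = 24.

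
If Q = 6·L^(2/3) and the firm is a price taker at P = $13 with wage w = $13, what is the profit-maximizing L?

L* = 64

MP_L = (2/3)·6·L^(-1/3) = 4·L^(-1/3).
Profit maximization for a price taker requires P·MP_L = w: 13·4·L^(-1/3) = 13.
So L^(-1/3) = 0.25, which gives L = 64.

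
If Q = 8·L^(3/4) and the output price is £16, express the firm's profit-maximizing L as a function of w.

MP_L = (3/4)·8·L^(-1/4) = 6·L^(-1/4).
Setting P·MP_L = w: 96·L^(-1/4) = w.
Solving for L: L^(-1/4) = w/96, so L = (96/w)^(4).

L(w) = (96/w)^(4)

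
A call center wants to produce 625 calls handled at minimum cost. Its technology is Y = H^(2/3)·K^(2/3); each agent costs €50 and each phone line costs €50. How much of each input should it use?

Cost minimization requires the marginal rate of technical substitution to equal the input-price ratio: MP_H/MP_K = w/r.
Here MP_H/MP_K = (2/3)·(K/H)/(2/3) = (K/H). Setting this equal to 50/50 = 1 gives K = H.
Substituting into Y = 625: H^(2/3)·(H)^(2/3) = 625.
Solving, H = 125 and K = 125.

H* = 125, K* = 125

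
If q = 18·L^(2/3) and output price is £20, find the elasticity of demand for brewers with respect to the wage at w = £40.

ε = -3

MP_L = (2/3)·18·L^(-1/3), so P·MP_L = w gives 240·L^(-1/3) = w.
Solving, L(w) = (240/w)^(3). This is a constant-elasticity form: L ∝ w^(−3), so ε = −3.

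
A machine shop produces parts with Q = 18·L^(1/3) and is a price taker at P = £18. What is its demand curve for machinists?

L(w) = (108/w)^(3/2)

MP_L = (1/3)·18·L^(-2/3) = 6·L^(-2/3).
Setting P·MP_L = w: 108·L^(-2/3) = w.
Solving for L: L^(-2/3) = w/108, so L = (108/w)^(3/2).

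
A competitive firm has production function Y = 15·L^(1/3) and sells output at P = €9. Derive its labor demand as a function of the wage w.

MP_L = (1/3)·15·L^(-2/3) = 5·L^(-2/3).
Setting P·MP_L = w: 45·L^(-2/3) = w.
Solving for L: L^(-2/3) = w/45, so L = (45/w)^(3/2).

L(w) = (45/w)^(3/2)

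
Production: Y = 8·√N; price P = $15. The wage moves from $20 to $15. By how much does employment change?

ΔN = 7

From P·MP_N = w with MP_N = 4·N^(-1/2), the labor demand is N(w) = (60/w)^(2).
At w = 20: N = 9. At w = 15: N = 16.
ΔN = 16 − 9 = 7.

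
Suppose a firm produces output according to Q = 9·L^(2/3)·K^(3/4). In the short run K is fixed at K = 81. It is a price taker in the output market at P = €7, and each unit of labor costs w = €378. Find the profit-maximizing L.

L* = 27

With K = 81, MP_L = (2/3)·9·L^(-1/3)·81^(3/4) = 162·L^(-1/3).
Profit maximization for a price taker requires P·MP_L = w: 7·162·L^(-1/3) = 378.
So L^(-1/3) = 1/3, which gives L = 27.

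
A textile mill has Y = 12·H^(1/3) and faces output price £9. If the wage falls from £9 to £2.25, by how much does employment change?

From P·MP_H = w with MP_H = 4·H^(-2/3), the labor demand is H(w) = (36/w)^(3/2).
At w = 9: H = 8. At w = 2.25: H = 64.
ΔH = 64 − 8 = 56.

ΔH = 56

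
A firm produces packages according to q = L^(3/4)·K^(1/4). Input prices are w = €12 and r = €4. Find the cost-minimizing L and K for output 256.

L* = 256, K* = 256

Cost minimization requires the marginal rate of technical substitution to equal the input-price ratio: MP_L/MP_K = w/r.
Here MP_L/MP_K = (3/4)·(K/L)/(1/4) = 3·(K/L). Setting this equal to 12/4 = 3 gives K = L.
Substituting into q = 256: L^(3/4)·(L)^(1/4) = 256.
Solving, L = 256 and K = 256.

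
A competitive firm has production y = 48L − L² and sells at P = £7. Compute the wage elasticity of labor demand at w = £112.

ε = -0.5

From P·MP_L = w with MP_L = 48 − 2L, labor demand is L(w) = (48 − w/7)/2.
dL/dw = −1/(14) = -1/14.
At w = 112, L = 16, so ε = (dL/dw)·(w/L) = (-1/14)·(112/16) = -0.5.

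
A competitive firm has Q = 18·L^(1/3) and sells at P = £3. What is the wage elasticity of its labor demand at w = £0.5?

MP_L = (1/3)·18·L^(-2/3), so P·MP_L = w gives 18·L^(-2/3) = w.
Solving, L(w) = (18/w)^(3/2). This is a constant-elasticity form: L ∝ w^(−3/2), so ε = −3/2.

ε = -1.5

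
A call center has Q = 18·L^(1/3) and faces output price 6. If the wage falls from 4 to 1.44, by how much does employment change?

ΔL = 98

From P·MP_L = w with MP_L = 6·L^(-2/3), the labor demand is L(w) = (36/w)^(3/2).
At w = 4: L = 27. At w = 1.44: L = 125.
ΔL = 125 − 27 = 98.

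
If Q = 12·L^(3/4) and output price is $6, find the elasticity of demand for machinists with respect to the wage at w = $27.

MP_L = (3/4)·12·L^(-1/4), so P·MP_L = w gives 54·L^(-1/4) = w.
Solving, L(w) = (54/w)^(4). This is a constant-elasticity form: L ∝ w^(−4), so ε = −4.

ε = -4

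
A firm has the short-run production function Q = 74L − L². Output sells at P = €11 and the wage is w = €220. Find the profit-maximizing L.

L* = 27

The marginal product of L is MP_L = 74 − 2L.
A price-taking firm hires until the value of the marginal product equals the wage: P·MP_L = w, so 11·(74 − 2L) = 220.
Then 74 − 2L = 20, giving L = 27.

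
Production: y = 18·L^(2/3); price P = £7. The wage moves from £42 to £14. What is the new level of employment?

From P·MP_L = w with MP_L = 12·L^(-1/3), the labor demand is L(w) = (84/w)^(3).
At w = 42: L = 8. At w = 14: L = 216.

L* = 216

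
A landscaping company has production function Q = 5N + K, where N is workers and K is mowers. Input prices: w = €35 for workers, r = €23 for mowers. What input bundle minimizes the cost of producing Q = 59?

N* = 11.8, K* = 0

The inputs are perfect substitutes, so the firm uses whichever has the lower cost per unit of output.
Cost per unit of output via N is 7; via K it is 23. N is cheaper.
Producing Q = 59 with N alone: N = 11.8, K = 0.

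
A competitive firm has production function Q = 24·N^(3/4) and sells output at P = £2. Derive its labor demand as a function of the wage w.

MP_N = (3/4)·24·N^(-1/4) = 18·N^(-1/4).
Setting P·MP_N = w: 36·N^(-1/4) = w.
Solving for N: N^(-1/4) = w/36, so N = (36/w)^(4).

N(w) = 1679616/w^(4)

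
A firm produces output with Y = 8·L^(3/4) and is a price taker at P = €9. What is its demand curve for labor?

L(w) = 8503056/w^(4)

MP_L = (3/4)·8·L^(-1/4) = 6·L^(-1/4).
Setting P·MP_L = w: 54·L^(-1/4) = w.
Solving for L: L^(-1/4) = w/54, so L = (54/w)^(4).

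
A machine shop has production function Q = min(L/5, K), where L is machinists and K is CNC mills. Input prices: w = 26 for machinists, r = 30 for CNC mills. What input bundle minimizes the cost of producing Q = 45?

With a fixed-proportions technology, the cost-minimizing bundle uses no slack in either input: L/5 = K = Q.
So L = 5·45 = 225 and K = 45.

L* = 225, K* = 45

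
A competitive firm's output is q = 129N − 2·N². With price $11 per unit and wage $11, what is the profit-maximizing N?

N* = 32

The marginal product of N is MP_N = 129 − 4N.
A price-taking firm hires until the value of the marginal product equals the wage: P·MP_N = w, so 11·(129 − 4N) = 11.
Then 129 − 4N = 1, giving N = 32.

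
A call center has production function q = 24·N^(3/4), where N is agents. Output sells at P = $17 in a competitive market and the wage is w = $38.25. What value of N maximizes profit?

MP_N = (3/4)·24·N^(-1/4) = 18·N^(-1/4).
Profit maximization for a price taker requires P·MP_N = w: 17·18·N^(-1/4) = 38.25.
So N^(-1/4) = 0.125, which gives N = 4096.

N* = 4096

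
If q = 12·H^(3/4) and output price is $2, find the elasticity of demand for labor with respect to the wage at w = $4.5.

MP_H = (3/4)·12·H^(-1/4), so P·MP_H = w gives 18·H^(-1/4) = w.
Solving, H(w) = (18/w)^(4). This is a constant-elasticity form: H ∝ w^(−4), so ε = −4.

ε = -4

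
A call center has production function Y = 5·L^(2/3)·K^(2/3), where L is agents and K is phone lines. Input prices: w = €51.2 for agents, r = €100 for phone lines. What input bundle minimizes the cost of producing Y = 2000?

L* = 125, K* = 64

Cost minimization requires the marginal rate of technical substitution to equal the input-price ratio: MP_L/MP_K = w/r.
Here MP_L/MP_K = (2/3)·(K/L)/(2/3) = (K/L). Setting this equal to 51.2/100 = 0.512 gives K = 0.512L.
Substituting into Y = 2000: 5·L^(2/3)·(0.512L)^(2/3) = 2000.
Solving, L = 125 and K = 64.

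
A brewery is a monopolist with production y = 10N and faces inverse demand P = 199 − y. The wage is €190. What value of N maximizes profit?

Marginal revenue from the inverse demand is MR = 199 − 2y.
The marginal product is MP_N = 10.
A monopolist hires until marginal revenue product equals the wage: MR·MP_N = w.
(199 − 20N)·10 = 190, so N = 9.

N* = 9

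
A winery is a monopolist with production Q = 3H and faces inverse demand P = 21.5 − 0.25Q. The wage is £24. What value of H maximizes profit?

H* = 9

Marginal revenue from the inverse demand is MR = 21.5 − 0.5Q.
The marginal product is MP_H = 3.
A monopolist hires until marginal revenue product equals the wage: MR·MP_H = w.
(21.5 − 1.5H)·3 = 24, so H = 9.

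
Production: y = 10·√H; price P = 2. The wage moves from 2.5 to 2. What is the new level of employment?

H* = 25

From P·MP_H = w with MP_H = 5·H^(-1/2), the labor demand is H(w) = (10/w)^(2).
At w = 2.5: H = 16. At w = 2: H = 25.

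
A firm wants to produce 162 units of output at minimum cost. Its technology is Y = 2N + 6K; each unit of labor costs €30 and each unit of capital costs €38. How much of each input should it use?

The inputs are perfect substitutes, so the firm uses whichever has the lower cost per unit of output.
Cost per unit of output via N is w/2 = 15; via K it is r/6 = 19/3. K is cheaper.
Producing Y = 162 with K alone: N = 0, K = 27.

N* = 0, K* = 27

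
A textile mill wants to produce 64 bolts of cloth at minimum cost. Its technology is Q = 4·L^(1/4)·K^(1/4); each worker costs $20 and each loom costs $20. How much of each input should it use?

Cost minimization requires the marginal rate of technical substitution to equal the input-price ratio: MP_L/MP_K = w/r.
Here MP_L/MP_K = (1/4)·(K/L)/(1/4) = (K/L). Setting this equal to 20/20 = 1 gives K = L.
Substituting into Q = 64: 4·L^(1/4)·(L)^(1/4) = 64.
Solving, L = 256 and K = 256.

L* = 256, K* = 256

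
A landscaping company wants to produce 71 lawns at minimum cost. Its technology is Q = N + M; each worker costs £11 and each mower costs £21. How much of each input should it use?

N* = 71, M* = 0

The inputs are perfect substitutes, so the firm uses whichever has the lower cost per unit of output.
Cost per unit of output via N is 11; via M it is 21. N is cheaper.
Producing Q = 71 with N alone: N = 71, M = 0.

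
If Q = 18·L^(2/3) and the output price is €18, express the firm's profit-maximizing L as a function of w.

MP_L = (2/3)·18·L^(-1/3) = 12·L^(-1/3).
Setting P·MP_L = w: 216·L^(-1/3) = w.
Solving for L: L^(-1/3) = w/216, so L = (216/w)^(3).

L(w) = (216/w)^(3)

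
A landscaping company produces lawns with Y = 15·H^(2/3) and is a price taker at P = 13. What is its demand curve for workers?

MP_H = (2/3)·15·H^(-1/3) = 10·H^(-1/3).
Setting P·MP_H = w: 130·H^(-1/3) = w.
Solving for H: H^(-1/3) = w/130, so H = (130/w)^(3).

H(w) = 2197000/w³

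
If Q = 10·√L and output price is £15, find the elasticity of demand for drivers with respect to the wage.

ε = -2

MP_L = (1/2)·10·L^(-1/2), so P·MP_L = w gives 75·L^(-1/2) = w.
Solving, L(w) = (75/w)^(2). This is a constant-elasticity form: L ∝ w^(−2), so ε = −2.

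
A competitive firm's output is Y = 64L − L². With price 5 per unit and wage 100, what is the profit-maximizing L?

The marginal product of L is MP_L = 64 − 2L.
A price-taking firm hires until the value of the marginal product equals the wage: P·MP_L = w, so 5·(64 − 2L) = 100.
Then 64 − 2L = 20, giving L = 22.

L* = 22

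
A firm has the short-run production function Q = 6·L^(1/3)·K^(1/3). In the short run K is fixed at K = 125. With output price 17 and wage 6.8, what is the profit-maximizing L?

With K = 125, MP_L = (1/3)·6·L^(-2/3)·125^(1/3) = 10·L^(-2/3).
Profit maximization for a price taker requires P·MP_L = w: 17·10·L^(-2/3) = 6.8.
So L^(-2/3) = 0.04, which gives L = 125.

L* = 125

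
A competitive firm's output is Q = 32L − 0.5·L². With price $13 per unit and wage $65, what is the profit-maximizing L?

The marginal product of L is MP_L = 32 − L.
A price-taking firm hires until the value of the marginal product equals the wage: P·MP_L = w, so 13·(32 − L) = 65.
Then 32 − L = 5, giving L = 27.

L* = 27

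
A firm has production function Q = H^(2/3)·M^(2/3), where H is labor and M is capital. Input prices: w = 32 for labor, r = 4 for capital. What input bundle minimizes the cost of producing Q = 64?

Cost minimization requires the marginal rate of technical substitution to equal the input-price ratio: MP_H/MP_M = w/r.
Here MP_H/MP_M = (2/3)·(M/H)/(2/3) = (M/H). Setting this equal to 32/4 = 8 gives M = 8H.
Substituting into Q = 64: H^(2/3)·(8H)^(2/3) = 64.
Solving, H = 8 and M = 64.

H* = 8, M* = 64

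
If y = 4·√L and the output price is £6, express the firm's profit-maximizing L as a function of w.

MP_L = (1/2)·4·L^(-1/2) = 2·L^(-1/2).
Setting P·MP_L = w: 12·L^(-1/2) = w.
Solving for L: L^(-1/2) = w/12, so L = (12/w)^(2).

L(w) = 144/w²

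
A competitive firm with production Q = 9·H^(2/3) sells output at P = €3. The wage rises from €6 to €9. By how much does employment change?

From P·MP_H = w with MP_H = 6·H^(-1/3), the labor demand is H(w) = (18/w)^(3).
At w = 6: H = 27. At w = 9: H = 8.
ΔH = 8 − 27 = -19.

ΔH = -19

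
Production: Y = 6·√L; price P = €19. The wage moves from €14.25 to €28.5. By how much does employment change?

From P·MP_L = w with MP_L = 3·L^(-1/2), the labor demand is L(w) = (57/w)^(2).
At w = 14.25: L = 16. At w = 28.5: L = 4.
ΔL = 4 − 16 = -12.

ΔL = -12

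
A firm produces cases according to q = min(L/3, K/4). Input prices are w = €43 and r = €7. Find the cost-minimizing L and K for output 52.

With a fixed-proportions technology, the cost-minimizing bundle uses no slack in either input: L/3 = K/4 = q.
So L = 3·52 = 156 and K = 4·52 = 208.

L* = 156, K* = 208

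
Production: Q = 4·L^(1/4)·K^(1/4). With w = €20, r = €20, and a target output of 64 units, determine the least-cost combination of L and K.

L* = 256, K* = 256

Cost minimization requires the marginal rate of technical substitution to equal the input-price ratio: MP_L/MP_K = w/r.
Here MP_L/MP_K = (1/4)·(K/L)/(1/4) = (K/L). Setting this equal to 20/20 = 1 gives K = L.
Substituting into Q = 64: 4·L^(1/4)·(L)^(1/4) = 64.
Solving, L = 256 and K = 256.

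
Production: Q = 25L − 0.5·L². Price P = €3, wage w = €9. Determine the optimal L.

L* = 22

The marginal product of L is MP_L = 25 − L.
A price-taking firm hires until the value of the marginal product equals the wage: P·MP_L = w, so 3·(25 − L) = 9.
Then 25 − L = 3, giving L = 22.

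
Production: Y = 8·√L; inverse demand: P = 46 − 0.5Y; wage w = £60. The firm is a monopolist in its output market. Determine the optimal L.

Marginal revenue from the inverse demand is MR = 46 − Y.
The marginal product is MP_L = 4·L^(-1/2).
A monopolist hires until marginal revenue product equals the wage: MR·MP_L = w.
At L, Y = 8·√L. Substituting and solving: (46 − 8·√L)·4·L^(-1/2) = 60 gives L = 4.

L* = 4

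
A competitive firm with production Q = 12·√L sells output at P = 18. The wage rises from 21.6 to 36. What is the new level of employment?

From P·MP_L = w with MP_L = 6·L^(-1/2), the labor demand is L(w) = (108/w)^(2).
At w = 21.6: L = 25. At w = 36: L = 9.

L* = 9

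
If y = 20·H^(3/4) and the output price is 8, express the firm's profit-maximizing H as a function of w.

H(w) = (120/w)^(4)

MP_H = (3/4)·20·H^(-1/4) = 15·H^(-1/4).
Setting P·MP_H = w: 120·H^(-1/4) = w.
Solving for H: H^(-1/4) = w/120, so H = (120/w)^(4).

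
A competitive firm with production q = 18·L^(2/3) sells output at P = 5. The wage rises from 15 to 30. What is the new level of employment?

L* = 8

From P·MP_L = w with MP_L = 12·L^(-1/3), the labor demand is L(w) = (60/w)^(3).
At w = 15: L = 64. At w = 30: L = 8.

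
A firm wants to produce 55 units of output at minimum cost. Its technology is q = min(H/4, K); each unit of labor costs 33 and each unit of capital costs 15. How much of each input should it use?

H* = 220, K* = 55

With a fixed-proportions technology, the cost-minimizing bundle uses no slack in either input: H/4 = K = q.
So H = 4·55 = 220 and K = 55.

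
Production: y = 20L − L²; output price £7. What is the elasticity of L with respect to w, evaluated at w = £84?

From P·MP_L = w with MP_L = 20 − 2L, labor demand is L(w) = (20 − w/7)/2.
dL/dw = −1/(14) = -1/14.
At w = 84, L = 4, so ε = (dL/dw)·(w/L) = (-1/14)·(84/4) = -1.5.

ε = -1.5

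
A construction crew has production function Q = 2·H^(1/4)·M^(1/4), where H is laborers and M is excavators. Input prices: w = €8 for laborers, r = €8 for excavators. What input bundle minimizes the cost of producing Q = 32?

Cost minimization requires the marginal rate of technical substitution to equal the input-price ratio: MP_H/MP_M = w/r.
Here MP_H/MP_M = (1/4)·(M/H)/(1/4) = (M/H). Setting this equal to 8/8 = 1 gives M = H.
Substituting into Q = 32: 2·H^(1/4)·(H)^(1/4) = 32.
Solving, H = 256 and M = 256.

H* = 256, M* = 256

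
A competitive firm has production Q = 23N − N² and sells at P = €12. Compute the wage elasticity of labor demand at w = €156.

ε = -1.3

From P·MP_N = w with MP_N = 23 − 2N, labor demand is N(w) = (23 − w/12)/2.
dN/dw = −1/(24) = -1/24.
At w = 156, N = 5, so ε = (dN/dw)·(w/N) = (-1/24)·(156/5) = -1.3.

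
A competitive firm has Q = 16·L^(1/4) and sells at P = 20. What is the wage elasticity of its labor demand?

ε = -4/3

MP_L = (1/4)·16·L^(-3/4), so P·MP_L = w gives 80·L^(-3/4) = w.
Solving, L(w) = (80/w)^(4/3). This is a constant-elasticity form: L ∝ w^(−4/3), so ε = −4/3.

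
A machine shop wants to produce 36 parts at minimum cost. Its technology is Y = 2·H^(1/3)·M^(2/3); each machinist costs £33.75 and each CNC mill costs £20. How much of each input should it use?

Cost minimization requires the marginal rate of technical substitution to equal the input-price ratio: MP_H/MP_M = w/r.
Here MP_H/MP_M = (1/3)·(M/H)/(2/3) = 0.5·(M/H). Setting this equal to 33.75/20 = 1.6875 gives M = 3.375H.
Substituting into Y = 36: 2·H^(1/3)·(3.375H)^(2/3) = 36.
Solving, H = 8 and M = 27.

H* = 8, M* = 27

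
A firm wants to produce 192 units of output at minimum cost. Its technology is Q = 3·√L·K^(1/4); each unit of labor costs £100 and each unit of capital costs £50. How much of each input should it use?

Cost minimization requires the marginal rate of technical substitution to equal the input-price ratio: MP_L/MP_K = w/r.
Here MP_L/MP_K = (1/2)·(K/L)/(1/4) = 2·(K/L). Setting this equal to 100/50 = 2 gives K = L.
Substituting into Q = 192: 3·L^(1/2)·(L)^(1/4) = 192.
Solving, L = 256 and K = 256.

L* = 256, K* = 256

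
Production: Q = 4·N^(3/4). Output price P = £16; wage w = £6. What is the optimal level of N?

MP_N = (3/4)·4·N^(-1/4) = 3·N^(-1/4).
Profit maximization for a price taker requires P·MP_N = w: 16·3·N^(-1/4) = 6.
So N^(-1/4) = 0.125, which gives N = 4096.

N* = 4096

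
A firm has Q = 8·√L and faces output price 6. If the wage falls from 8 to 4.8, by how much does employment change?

ΔL = 16

From P·MP_L = w with MP_L = 4·L^(-1/2), the labor demand is L(w) = (24/w)^(2).
At w = 8: L = 9. At w = 4.8: L = 25.
ΔL = 25 − 9 = 16.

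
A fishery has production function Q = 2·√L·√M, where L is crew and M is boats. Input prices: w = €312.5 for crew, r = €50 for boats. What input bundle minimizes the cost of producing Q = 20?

Cost minimization requires the marginal rate of technical substitution to equal the input-price ratio: MP_L/MP_M = w/r.
Here MP_L/MP_M = (1/2)·(M/L)/(1/2) = (M/L). Setting this equal to 312.5/50 = 6.25 gives M = 6.25L.
Substituting into Q = 20: 2·L^(1/2)·(6.25L)^(1/2) = 20.
Solving, L = 4 and M = 25.

L* = 4, M* = 25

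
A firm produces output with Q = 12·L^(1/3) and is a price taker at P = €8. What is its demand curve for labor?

L(w) = (32/w)^(3/2)

MP_L = (1/3)·12·L^(-2/3) = 4·L^(-2/3).
Setting P·MP_L = w: 32·L^(-2/3) = w.
Solving for L: L^(-2/3) = w/32, so L = (32/w)^(3/2).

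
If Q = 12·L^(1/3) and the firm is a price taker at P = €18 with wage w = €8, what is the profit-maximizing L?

MP_L = (1/3)·12·L^(-2/3) = 4·L^(-2/3).
Profit maximization for a price taker requires P·MP_L = w: 18·4·L^(-2/3) = 8.
So L^(-2/3) = 1/9, which gives L = 27.

L* = 27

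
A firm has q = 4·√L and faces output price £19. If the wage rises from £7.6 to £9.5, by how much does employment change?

From P·MP_L = w with MP_L = 2·L^(-1/2), the labor demand is L(w) = (38/w)^(2).
At w = 7.6: L = 25. At w = 9.5: L = 16.
ΔL = 16 − 25 = -9.

ΔL = -9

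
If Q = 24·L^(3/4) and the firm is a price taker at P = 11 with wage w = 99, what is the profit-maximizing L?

MP_L = (3/4)·24·L^(-1/4) = 18·L^(-1/4).
Profit maximization for a price taker requires P·MP_L = w: 11·18·L^(-1/4) = 99.
So L^(-1/4) = 0.5, which gives L = 16.

L* = 16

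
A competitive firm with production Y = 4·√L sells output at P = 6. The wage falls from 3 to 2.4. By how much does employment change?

From P·MP_L = w with MP_L = 2·L^(-1/2), the labor demand is L(w) = (12/w)^(2).
At w = 3: L = 16. At w = 2.4: L = 25.
ΔL = 25 − 16 = 9.

ΔL = 9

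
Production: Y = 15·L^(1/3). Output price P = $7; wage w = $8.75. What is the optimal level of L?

L* = 8

MP_L = (1/3)·15·L^(-2/3) = 5·L^(-2/3).
Profit maximization for a price taker requires P·MP_L = w: 7·5·L^(-2/3) = 8.75.
So L^(-2/3) = 0.25, which gives L = 8.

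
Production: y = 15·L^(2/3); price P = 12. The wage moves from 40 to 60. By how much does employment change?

ΔL = -19

From P·MP_L = w with MP_L = 10·L^(-1/3), the labor demand is L(w) = (120/w)^(3).
At w = 40: L = 27. At w = 60: L = 8.
ΔL = 8 − 27 = -19.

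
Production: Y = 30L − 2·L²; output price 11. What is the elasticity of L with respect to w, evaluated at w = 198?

From P·MP_L = w with MP_L = 30 − 4L, labor demand is L(w) = (30 − w/11)/4.
dL/dw = −1/(44) = -1/44.
At w = 198, L = 3, so ε = (dL/dw)·(w/L) = (-1/44)·(198/3) = -1.5.

ε = -1.5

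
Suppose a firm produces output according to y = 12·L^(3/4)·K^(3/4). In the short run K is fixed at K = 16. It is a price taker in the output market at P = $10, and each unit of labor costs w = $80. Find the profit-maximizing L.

With K = 16, MP_L = (3/4)·12·L^(-1/4)·16^(3/4) = 72·L^(-1/4).
Profit maximization for a price taker requires P·MP_L = w: 10·72·L^(-1/4) = 80.
So L^(-1/4) = 1/9, which gives L = 6561.

L* = 6561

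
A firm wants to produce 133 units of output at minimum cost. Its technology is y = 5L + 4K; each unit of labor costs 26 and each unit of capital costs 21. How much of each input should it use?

The inputs are perfect substitutes, so the firm uses whichever has the lower cost per unit of output.
Cost per unit of output via L is w/5 = 5.2; via K it is r/4 = 5.25. L is cheaper.
Producing y = 133 with L alone: L = 26.6, K = 0.

L* = 26.6, K* = 0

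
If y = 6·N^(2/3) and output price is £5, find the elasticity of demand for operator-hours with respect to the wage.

ε = -3

MP_N = (2/3)·6·N^(-1/3), so P·MP_N = w gives 20·N^(-1/3) = w.
Solving, N(w) = (20/w)^(3). This is a constant-elasticity form: N ∝ w^(−3), so ε = −3.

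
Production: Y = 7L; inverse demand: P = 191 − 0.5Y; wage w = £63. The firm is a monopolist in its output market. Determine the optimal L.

Marginal revenue from the inverse demand is MR = 191 − Y.
The marginal product is MP_L = 7.
A monopolist hires until marginal revenue product equals the wage: MR·MP_L = w.
(191 − 7L)·7 = 63, so L = 26.

L* = 26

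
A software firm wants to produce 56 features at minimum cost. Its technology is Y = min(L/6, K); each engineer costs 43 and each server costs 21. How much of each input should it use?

L* = 336, K* = 56

With a fixed-proportions technology, the cost-minimizing bundle uses no slack in either input: L/6 = K = Y.
So L = 6·56 = 336 and K = 56.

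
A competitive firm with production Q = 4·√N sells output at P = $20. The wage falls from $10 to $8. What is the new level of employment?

N* = 25

From P·MP_N = w with MP_N = 2·N^(-1/2), the labor demand is N(w) = (40/w)^(2).
At w = 10: N = 16. At w = 8: N = 25.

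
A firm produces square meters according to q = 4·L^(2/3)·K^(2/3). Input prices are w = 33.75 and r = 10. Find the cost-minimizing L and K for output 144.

L* = 8, K* = 27

Cost minimization requires the marginal rate of technical substitution to equal the input-price ratio: MP_L/MP_K = w/r.
Here MP_L/MP_K = (2/3)·(K/L)/(2/3) = (K/L). Setting this equal to 33.75/10 = 3.375 gives K = 3.375L.
Substituting into q = 144: 4·L^(2/3)·(3.375L)^(2/3) = 144.
Solving, L = 8 and K = 27.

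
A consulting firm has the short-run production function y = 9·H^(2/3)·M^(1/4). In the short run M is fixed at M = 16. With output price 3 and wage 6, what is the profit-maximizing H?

H* = 216

With M = 16, MP_H = (2/3)·9·H^(-1/3)·16^(1/4) = 12·H^(-1/3).
Profit maximization for a price taker requires P·MP_H = w: 3·12·H^(-1/3) = 6.
So H^(-1/3) = 1/6, which gives H = 216.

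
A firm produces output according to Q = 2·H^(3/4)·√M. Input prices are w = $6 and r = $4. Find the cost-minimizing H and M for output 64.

Cost minimization requires the marginal rate of technical substitution to equal the input-price ratio: MP_H/MP_M = w/r.
Here MP_H/MP_M = (3/4)·(M/H)/(1/2) = 1.5·(M/H). Setting this equal to 6/4 = 1.5 gives M = H.
Substituting into Q = 64: 2·H^(3/4)·(H)^(1/2) = 64.
Solving, H = 16 and M = 16.

H* = 16, M* = 16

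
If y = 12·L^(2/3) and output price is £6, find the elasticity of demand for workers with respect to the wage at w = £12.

MP_L = (2/3)·12·L^(-1/3), so P·MP_L = w gives 48·L^(-1/3) = w.
Solving, L(w) = (48/w)^(3). This is a constant-elasticity form: L ∝ w^(−3), so ε = −3.

ε = -3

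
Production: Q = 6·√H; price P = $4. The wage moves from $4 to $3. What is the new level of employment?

From P·MP_H = w with MP_H = 3·H^(-1/2), the labor demand is H(w) = (12/w)^(2).
At w = 4: H = 9. At w = 3: H = 16.

H* = 16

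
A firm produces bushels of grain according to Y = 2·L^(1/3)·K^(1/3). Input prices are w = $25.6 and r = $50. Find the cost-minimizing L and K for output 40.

L* = 125, K* = 64

Cost minimization requires the marginal rate of technical substitution to equal the input-price ratio: MP_L/MP_K = w/r.
Here MP_L/MP_K = (1/3)·(K/L)/(1/3) = (K/L). Setting this equal to 25.6/50 = 0.512 gives K = 0.512L.
Substituting into Y = 40: 2·L^(1/3)·(0.512L)^(1/3) = 40.
Solving, L = 125 and K = 64.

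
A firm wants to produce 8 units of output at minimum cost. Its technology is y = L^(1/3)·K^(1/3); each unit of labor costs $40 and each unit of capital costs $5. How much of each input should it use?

L* = 8, K* = 64

Cost minimization requires the marginal rate of technical substitution to equal the input-price ratio: MP_L/MP_K = w/r.
Here MP_L/MP_K = (1/3)·(K/L)/(1/3) = (K/L). Setting this equal to 40/5 = 8 gives K = 8L.
Substituting into y = 8: L^(1/3)·(8L)^(1/3) = 8.
Solving, L = 8 and K = 64.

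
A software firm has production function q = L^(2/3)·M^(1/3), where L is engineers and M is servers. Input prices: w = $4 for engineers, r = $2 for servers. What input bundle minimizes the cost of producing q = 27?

L* = 27, M* = 27

Cost minimization requires the marginal rate of technical substitution to equal the input-price ratio: MP_L/MP_M = w/r.
Here MP_L/MP_M = (2/3)·(M/L)/(1/3) = 2·(M/L). Setting this equal to 4/2 = 2 gives M = L.
Substituting into q = 27: L^(2/3)·(L)^(1/3) = 27.
Solving, L = 27 and M = 27.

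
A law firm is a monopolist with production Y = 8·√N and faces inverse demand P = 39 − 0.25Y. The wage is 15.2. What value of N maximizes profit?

N* = 25

Marginal revenue from the inverse demand is MR = 39 − 0.5Y.
The marginal product is MP_N = 4·N^(-1/2).
A monopolist hires until marginal revenue product equals the wage: MR·MP_N = w.
At N, Y = 8·√N. Substituting and solving: (39 − 4·√N)·4·N^(-1/2) = 15.2 gives N = 25.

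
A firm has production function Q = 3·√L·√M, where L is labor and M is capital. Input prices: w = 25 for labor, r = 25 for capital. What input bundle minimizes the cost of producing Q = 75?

L* = 25, M* = 25

Cost minimization requires the marginal rate of technical substitution to equal the input-price ratio: MP_L/MP_M = w/r.
Here MP_L/MP_M = (1/2)·(M/L)/(1/2) = (M/L). Setting this equal to 25/25 = 1 gives M = L.
Substituting into Q = 75: 3·L^(1/2)·(L)^(1/2) = 75.
Solving, L = 25 and M = 25.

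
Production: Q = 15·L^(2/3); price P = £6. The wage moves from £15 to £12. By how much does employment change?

From P·MP_L = w with MP_L = 10·L^(-1/3), the labor demand is L(w) = (60/w)^(3).
At w = 15: L = 64. At w = 12: L = 125.
ΔL = 125 − 64 = 61.

ΔL = 61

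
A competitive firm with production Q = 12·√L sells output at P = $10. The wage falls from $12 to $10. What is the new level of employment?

From P·MP_L = w with MP_L = 6·L^(-1/2), the labor demand is L(w) = (60/w)^(2).
At w = 12: L = 25. At w = 10: L = 36.

L* = 36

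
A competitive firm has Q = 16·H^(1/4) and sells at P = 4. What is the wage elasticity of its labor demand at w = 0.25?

ε = -4/3

MP_H = (1/4)·16·H^(-3/4), so P·MP_H = w gives 16·H^(-3/4) = w.
Solving, H(w) = (16/w)^(4/3). This is a constant-elasticity form: H ∝ w^(−4/3), so ε = −4/3.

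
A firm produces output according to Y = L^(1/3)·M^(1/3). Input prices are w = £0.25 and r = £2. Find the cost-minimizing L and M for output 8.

Cost minimization requires the marginal rate of technical substitution to equal the input-price ratio: MP_L/MP_M = w/r.
Here MP_L/MP_M = (1/3)·(M/L)/(1/3) = (M/L). Setting this equal to 0.25/2 = 0.125 gives M = 0.125L.
Substituting into Y = 8: L^(1/3)·(0.125L)^(1/3) = 8.
Solving, L = 64 and M = 8.

L* = 64, M* = 8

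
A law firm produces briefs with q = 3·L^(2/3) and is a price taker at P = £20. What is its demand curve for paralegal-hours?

L(w) = 64000/w³

MP_L = (2/3)·3·L^(-1/3) = 2·L^(-1/3).
Setting P·MP_L = w: 40·L^(-1/3) = w.
Solving for L: L^(-1/3) = w/40, so L = (40/w)^(3).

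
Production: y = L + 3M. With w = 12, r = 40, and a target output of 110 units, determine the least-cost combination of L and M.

L* = 110, M* = 0

The inputs are perfect substitutes, so the firm uses whichever has the lower cost per unit of output.
Cost per unit of output via L is 12; via M it is 40/3. L is cheaper.
Producing y = 110 with L alone: L = 110, M = 0.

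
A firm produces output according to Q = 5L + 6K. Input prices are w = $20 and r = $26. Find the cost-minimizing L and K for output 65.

The inputs are perfect substitutes, so the firm uses whichever has the lower cost per unit of output.
Cost per unit of output via L is w/5 = 4; via K it is r/6 = 13/3. L is cheaper.
Producing Q = 65 with L alone: L = 13, K = 0.

L* = 13, K* = 0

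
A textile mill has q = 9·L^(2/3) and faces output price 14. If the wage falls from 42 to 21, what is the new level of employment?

From P·MP_L = w with MP_L = 6·L^(-1/3), the labor demand is L(w) = (84/w)^(3).
At w = 42: L = 8. At w = 21: L = 64.

L* = 64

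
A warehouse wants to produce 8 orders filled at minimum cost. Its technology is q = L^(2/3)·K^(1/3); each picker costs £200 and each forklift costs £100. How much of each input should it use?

L* = 8, K* = 8

Cost minimization requires the marginal rate of technical substitution to equal the input-price ratio: MP_L/MP_K = w/r.
Here MP_L/MP_K = (2/3)·(K/L)/(1/3) = 2·(K/L). Setting this equal to 200/100 = 2 gives K = L.
Substituting into q = 8: L^(2/3)·(L)^(1/3) = 8.
Solving, L = 8 and K = 8.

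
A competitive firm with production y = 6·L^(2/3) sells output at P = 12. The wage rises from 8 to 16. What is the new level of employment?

From P·MP_L = w with MP_L = 4·L^(-1/3), the labor demand is L(w) = (48/w)^(3).
At w = 8: L = 216. At w = 16: L = 27.

L* = 27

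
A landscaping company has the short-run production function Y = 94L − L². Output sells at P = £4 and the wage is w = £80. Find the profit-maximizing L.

The marginal product of L is MP_L = 94 − 2L.
A price-taking firm hires until the value of the marginal product equals the wage: P·MP_L = w, so 4·(94 − 2L) = 80.
Then 94 − 2L = 20, giving L = 37.

L* = 37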